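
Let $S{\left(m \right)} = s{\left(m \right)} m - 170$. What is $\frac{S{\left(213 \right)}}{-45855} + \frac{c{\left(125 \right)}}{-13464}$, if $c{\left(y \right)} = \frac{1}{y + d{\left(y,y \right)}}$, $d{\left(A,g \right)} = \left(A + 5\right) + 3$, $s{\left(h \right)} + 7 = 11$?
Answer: $- \frac{263235271}{17698562640} \approx -0.014873$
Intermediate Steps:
$s{\left(h \right)} = 4$ ($s{\left(h \right)} = -7 + 11 = 4$)
$d{\left(A,g \right)} = 8 + A$ ($d{\left(A,g \right)} = \left(5 + A\right) + 3 = 8 + A$)
$S{\left(m \right)} = -170 + 4 m$ ($S{\left(m \right)} = 4 m - 170 = -170 + 4 m$)
$c{\left(y \right)} = \frac{1}{8 + 2 y}$ ($c{\left(y \right)} = \frac{1}{y + \left(8 + y\right)} = \frac{1}{8 + 2 y}$)
$\frac{S{\left(213 \right)}}{-45855} + \frac{c{\left(125 \right)}}{-13464} = \frac{-170 + 4 \cdot 213}{-45855} + \frac{\frac{1}{2} \frac{1}{4 + 125}}{-13464} = \left(-170 + 852\right) \left(- \frac{1}{45855}\right) + \frac{1}{2 \cdot 129} \left(- \frac{1}{13464}\right) = 682 \left(- \frac{1}{45855}\right) + \frac{1}{2} \cdot \frac{1}{129} \left(- \frac{1}{13464}\right) = - \frac{682}{45855} + \frac{1}{258} \left(- \frac{1}{13464}\right) = - \frac{682}{45855} - \frac{1}{3473712} = - \frac{263235271}{17698562640}$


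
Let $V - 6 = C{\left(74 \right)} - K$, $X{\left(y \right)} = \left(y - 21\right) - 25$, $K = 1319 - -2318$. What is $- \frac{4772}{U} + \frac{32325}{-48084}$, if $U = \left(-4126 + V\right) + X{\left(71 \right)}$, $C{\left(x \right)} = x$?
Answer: $- \frac{3014667}{61371212} \approx -0.049122$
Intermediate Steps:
$K = 3637$ ($K = 1319 + 2318 = 3637$)
$X{\left(y \right)} = -46 + y$ ($X{\left(y \right)} = \left(-21 + y\right) - 25 = -46 + y$)
$V = -3557$ ($V = 6 + \left(74 - 3637\right) = 6 - 3563 = -3557$)
$U = -7658$ ($U = \left(-4126 - 3557\right) + \left(-46 + 71\right) = -7683 + 25 = -7658$)
$- \frac{4772}{U} + \frac{32325}{-48084} = - \frac{4772}{-7658} + \frac{32325}{-48084} = \left(-4772\right) \left(- \frac{1}{7658}\right) + 32325 \left(- \frac{1}{48084}\right) = \frac{2386}{3829} - \frac{10775}{16028} = - \frac{3014667}{61371212}$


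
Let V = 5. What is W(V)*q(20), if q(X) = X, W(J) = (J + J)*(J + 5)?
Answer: 2000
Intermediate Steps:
W(J) = 2*J*(5 + J) (W(J) = (2*J)*(5 + J) = 2*J*(5 + J))
W(V)*q(20) = (2*5*(5 + 5))*20 = (2*5*10)*20 = 100*20 = 2000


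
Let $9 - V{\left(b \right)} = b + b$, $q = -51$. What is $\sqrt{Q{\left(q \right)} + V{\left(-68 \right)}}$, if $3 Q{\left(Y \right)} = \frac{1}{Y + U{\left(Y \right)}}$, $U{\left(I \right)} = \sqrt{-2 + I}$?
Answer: $\sqrt{145 - \frac{1}{3 \left(51 - i \sqrt{53}\right)}} \approx 12.041 - 4.0 \cdot 10^{-5} i$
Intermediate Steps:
$V{\left(b \right)} = 9 - 2 b$ ($V{\left(b \right)} = 9 - \left(b + b\right) = 9 - 2 b$)
$Q{\left(Y \right)} = \frac{1}{3 \left(Y + \sqrt{-2 + Y}\right)}$
$\sqrt{Q{\left(q \right)} + V{\left(-68 \right)}} = \sqrt{\frac{1}{3 \left(-51 + \sqrt{-2 - 51}\right)} + \left(9 - -136\right)} = \sqrt{\frac{1}{3 \left(-51 + \sqrt{-53}\right)} + \left(9 + 136\right)} = \sqrt{\frac{1}{3 \left(-51 + i \sqrt{53}\right)} + 145} = \sqrt{145 + \frac{1}{3 \left(-51 + i \sqrt{53}\right)}}$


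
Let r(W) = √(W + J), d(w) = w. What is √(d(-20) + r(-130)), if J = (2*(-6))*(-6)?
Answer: √(-20 + I*√58) ≈ 0.83694 + 4.5498*I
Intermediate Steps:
J = 72 (J = -12*(-6) = 72)
r(W) = √(72 + W) (r(W) = √(W + 72) = √(72 + W))
√(d(-20) + r(-130)) = √(-20 + √(72 - 130)) = √(-20 + √(-58)) = √(-20 + I*√58)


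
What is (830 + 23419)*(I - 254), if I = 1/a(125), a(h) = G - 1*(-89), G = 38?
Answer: -782199993/127 ≈ -6.1591e+6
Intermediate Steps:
a(h) = 127 (a(h) = 38 - 1*(-89) = 38 + 89 = 127)
I = 1/127 ≈ 0.0078740
(830 + 23419)*(I - 254) = (830 + 23419)*(1/127 - 254) = 24249*(-32257/127) = -782199993/127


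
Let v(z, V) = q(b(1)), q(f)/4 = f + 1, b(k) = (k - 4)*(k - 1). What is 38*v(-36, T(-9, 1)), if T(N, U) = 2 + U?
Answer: 152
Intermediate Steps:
b(k) = (-1 + k)*(-4 + k) (b(k) = (-4 + k)*(-1 + k) = (-1 + k)*(-4 + k))
q(f) = 4 + 4*f (q(f) = 4*(f + 1) = 4*(1 + f) = 4 + 4*f)
v(z, V) = 4 (v(z, V) = 4 + 4*(4 + 1² - 5*1) = 4 + 4*(4 + 1 - 5) = 4 + 4*0 = 4 + 0 = 4)
38*v(-36, T(-9, 1)) = 38*4 = 152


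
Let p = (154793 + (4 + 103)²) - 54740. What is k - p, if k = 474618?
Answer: 363116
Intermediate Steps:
p = 111502 (p = (154793 + 107²) - 54740 = (154793 + 11449) - 54740 = 166242 - 54740 = 111502)
k - p = 474618 - 1*111502 = 474618 - 111502 = 363116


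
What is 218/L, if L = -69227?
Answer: -218/69227 ≈ -0.0031491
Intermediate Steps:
218/L = 218/(-69227) = 218*(-1/69227) = -218/69227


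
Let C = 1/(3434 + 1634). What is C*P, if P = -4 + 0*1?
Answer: -1/1267 ≈ -0.00078927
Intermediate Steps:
P = -4 (P = -4 + 0 = -4)
C = 1/5068 ≈ 0.00019732
C*P = (1/5068)*(-4) = -1/1267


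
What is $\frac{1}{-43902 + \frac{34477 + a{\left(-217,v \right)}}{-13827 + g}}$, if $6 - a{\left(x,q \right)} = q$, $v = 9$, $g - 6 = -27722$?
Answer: $- \frac{41543}{1823855260} \approx -2.2778 \cdot 10^{-5}$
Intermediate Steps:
$g = -27716$ ($g = 6 - 27722 = -27716$)
$a{\left(x,q \right)} = 6 - q$
$\frac{1}{-43902 + \frac{34477 + a{\left(-217,v \right)}}{-13827 + g}} = \frac{1}{-43902 + \frac{34477 + \left(6 - 9\right)}{-13827 - 27716}} = \frac{1}{-43902 + \frac{34477 + \left(6 - 9\right)}{-41543}} = \frac{1}{-43902 + \left(34477 - 3\right) \left(- \frac{1}{41543}\right)} = \frac{1}{-43902 + 34474 \left(- \frac{1}{41543}\right)} = \frac{1}{-43902 - \frac{34474}{41543}} = \frac{1}{- \frac{1823855260}{41543}} = - \frac{41543}{1823855260}$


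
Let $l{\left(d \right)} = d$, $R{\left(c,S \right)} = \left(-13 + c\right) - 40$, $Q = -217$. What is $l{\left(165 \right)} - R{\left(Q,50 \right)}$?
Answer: $435$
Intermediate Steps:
$R{\left(c,S \right)} = -53 + c$
$l{\left(165 \right)} - R{\left(Q,50 \right)} = 165 - \left(-53 - 217\right) = 165 - -270 = 165 + 270 = 435$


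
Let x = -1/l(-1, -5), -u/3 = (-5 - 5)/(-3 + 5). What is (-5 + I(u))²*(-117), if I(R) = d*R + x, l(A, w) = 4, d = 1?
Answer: -177957/16 ≈ -11122.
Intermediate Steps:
u = 15 (u = -3*(-5 - 5)/(-3 + 5) = -(-30)/2 = -3*(-5) = 15)
x = -¼ (x = -1/4 = -1*¼ = -¼ ≈ -0.25000)
I(R) = -¼ + R (I(R) = 1*R - ¼ = R - ¼ = -¼ + R)
(-5 + I(u))²*(-117) = (-5 + (-¼ + 15))²*(-117) = (-5 + 59/4)²*(-117) = (39/4)²*(-117) = (1521/16)*(-117) = -177957/16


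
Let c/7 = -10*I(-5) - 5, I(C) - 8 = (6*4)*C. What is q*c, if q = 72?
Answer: 561960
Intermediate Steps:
I(C) = 8 + 24*C (I(C) = 8 + (6*4)*C = 8 + 24*C)
c = 7805 (c = 7*(-10*(8 + 24*(-5)) - 5) = 7*(-10*(8 - 120) - 5) = 7*(-10*(-112) - 5) = 7*(1120 - 5) = 7*1115 = 7805)
q*c = 72*7805 = 561960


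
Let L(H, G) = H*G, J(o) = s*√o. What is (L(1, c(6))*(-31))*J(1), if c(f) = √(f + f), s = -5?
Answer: 310*√3 ≈ 536.94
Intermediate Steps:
c(f) = √2*√f (c(f) = √(2*f) = √2*√f)
J(o) = -5*√o
L(H, G) = G*H
(L(1, c(6))*(-31))*J(1) = (((√2*√6)*1)*(-31))*(-5*√1) = (((2*√3)*1)*(-31))*(-5*1) = ((2*√3)*(-31))*(-5) = -62*√3*(-5) = 310*√3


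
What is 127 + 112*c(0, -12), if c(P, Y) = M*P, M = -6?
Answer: 127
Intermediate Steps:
c(P, Y) = -6*P
127 + 112*c(0, -12) = 127 + 112*(-6*0) = 127 + 112*0 = 127 + 0 = 127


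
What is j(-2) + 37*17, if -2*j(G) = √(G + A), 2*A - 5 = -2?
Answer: 629 - I*√2/4 ≈ 629.0 - 0.35355*I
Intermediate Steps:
A = 3/2 (A = 5/2 + (½)*(-2) = 5/2 - 1 = 3/2 ≈ 1.5000)
j(G) = -√(3/2 + G)/2 (j(G) = -√(G + 3/2)/2 = -√(3/2 + G)/2)
j(-2) + 37*17 = -√(6 + 4*(-2))/4 + 37*17 = -√(6 - 8)/4 + 629 = -I*√2/4 + 629 = 629 - I*√2/4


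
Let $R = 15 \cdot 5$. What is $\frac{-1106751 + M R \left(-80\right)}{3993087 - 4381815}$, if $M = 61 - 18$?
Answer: $\frac{151639}{43192} \approx 3.5108$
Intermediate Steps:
$R = 75$
$M = 43$
$\frac{-1106751 + M R \left(-80\right)}{3993087 - 4381815} = \frac{-1106751 + 43 \cdot 75 \left(-80\right)}{3993087 - 4381815} = \frac{-1106751 + 3225 \left(-80\right)}{-388728} = \left(-1106751 - 258000\right) \left(- \frac{1}{388728}\right) = \left(-1364751\right) \left(- \frac{1}{388728}\right) = \frac{151639}{43192}$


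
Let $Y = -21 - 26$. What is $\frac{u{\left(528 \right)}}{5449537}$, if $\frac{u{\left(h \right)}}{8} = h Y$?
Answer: $- \frac{198528}{5449537} \approx -0.03643$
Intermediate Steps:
$Y = -47$
$u{\left(h \right)} = - 376 h$ ($u{\left(h \right)} = 8 h \left(-47\right) = 8 \left(- 47 h\right) = - 376 h$)
$\frac{u{\left(528 \right)}}{5449537} = \frac{\left(-376\right) 528}{5449537} = \left(-198528\right) \frac{1}{5449537} = - \frac{198528}{5449537}$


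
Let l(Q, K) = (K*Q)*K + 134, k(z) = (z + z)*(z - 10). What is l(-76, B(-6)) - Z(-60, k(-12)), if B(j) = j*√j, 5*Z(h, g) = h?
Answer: 16562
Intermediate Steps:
k(z) = 2*z*(-10 + z) (k(z) = (2*z)*(-10 + z) = 2*z*(-10 + z))
Z(h, g) = h/5
B(j) = j^(3/2)
l(Q, K) = 134 + Q*K² (l(Q, K) = Q*K² + 134 = 134 + Q*K²)
l(-76, B(-6)) - Z(-60, k(-12)) = (134 - 76*((-6)^(3/2))²) - (-60)/5 = (134 - 76*(-6*I*√6)²) - 1*(-12) = (134 - 76*(-216)) + 12 = (134 + 16416) + 12 = 16550 + 12 = 16562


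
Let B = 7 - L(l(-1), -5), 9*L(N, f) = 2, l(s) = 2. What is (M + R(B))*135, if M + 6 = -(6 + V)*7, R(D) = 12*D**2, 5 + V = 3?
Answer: 69830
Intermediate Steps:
V = -2 (V = -5 + 3 = -2)
L(N, f) = 2/9 (L(N, f) = (1/9)*2 = 2/9)
B = 61/9 (B = 7 - 1*2/9 = 7 - 2/9 = 61/9 ≈ 6.7778)
M = -34 (M = -6 - (6 - 2)*7 = -6 - 4*7 = -6 - 1*28 = -6 - 28 = -34)
(M + R(B))*135 = (-34 + 12*(61/9)**2)*135 = (-34 + 12*(3721/81))*135 = (-34 + 14884/27)*135 = (13966/27)*135 = 69830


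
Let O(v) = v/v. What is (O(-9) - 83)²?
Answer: 6724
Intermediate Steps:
O(v) = 1
(O(-9) - 83)² = (1 - 83)² = (-82)² = 6724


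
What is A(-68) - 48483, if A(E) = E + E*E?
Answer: -43927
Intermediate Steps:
A(E) = E + E²
A(-68) - 48483 = -68*(1 - 68) - 48483 = -68*(-67) - 48483 = 4556 - 48483 = -43927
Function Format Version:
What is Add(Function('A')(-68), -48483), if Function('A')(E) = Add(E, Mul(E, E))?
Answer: -43927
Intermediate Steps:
Function('A')(E) = Add(E, Pow(E, 2))
Add(Function('A')(-68), -48483) = Add(Mul(-68, Add(1, -68)), -48483) = Add(Mul(-68, -67), -48483) = Add(4556, -48483) = -43927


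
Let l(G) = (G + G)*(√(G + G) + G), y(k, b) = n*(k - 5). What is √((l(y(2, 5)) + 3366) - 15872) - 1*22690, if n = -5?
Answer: -22690 + I*√(12056 - 30*√30) ≈ -22690.0 + 109.05*I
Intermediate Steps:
y(k, b) = 25 - 5*k (y(k, b) = -5*(k - 5) = -5*(-5 + k) = 25 - 5*k)
l(G) = 2*G*(G + √2*√G) (l(G) = (2*G)*(√(2*G) + G) = (2*G)*(√2*√G + G) = (2*G)*(G + √2*√G) = 2*G*(G + √2*√G))
√((l(y(2, 5)) + 3366) - 15872) - 1*22690 = √(((2*(25 - 5*2)² + 2*√2*(25 - 5*2)^(3/2)) + 3366) - 15872) - 1*22690 = √(((2*(25 - 10)² + 2*√2*(25 - 10)^(3/2)) + 3366) - 15872) - 22690 = √(((2*15² + 2*√2*15^(3/2)) + 3366) - 15872) - 22690 = √(((2*225 + 2*√2*(15*√15)) + 3366) - 15872) - 22690 = √(((450 + 30*√30) + 3366) - 15872) - 22690 = √((3816 + 30*√30) - 15872) - 22690 = √(-12056 + 30*√30) - 22690 = -22690 + √(-12056 + 30*√30)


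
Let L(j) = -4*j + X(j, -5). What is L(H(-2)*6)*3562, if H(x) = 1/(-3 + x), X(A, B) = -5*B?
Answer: 530738/5 ≈ 1.0615e+5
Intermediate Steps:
L(j) = 25 - 4*j (L(j) = -4*j - 5*(-5) = -4*j + 25 = 25 - 4*j)
L(H(-2)*6)*3562 = (25 - 4*6/(-3 - 2))*3562 = (25 - 4*6/(-5))*3562 = (25 - (-4)*6/5)*3562 = (25 - 4*(-6/5))*3562 = (25 + 24/5)*3562 = (149/5)*3562 = 530738/5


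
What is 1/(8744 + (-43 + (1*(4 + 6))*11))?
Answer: 1/8811 ≈ 0.00011349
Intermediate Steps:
1/(8744 + (-43 + (1*(4 + 6))*11)) = 1/(8744 + (-43 + (1*10)*11)) = 1/(8744 + (-43 + 10*11)) = 1/(8744 + (-43 + 110)) = 1/(8744 + 67) = 1/8811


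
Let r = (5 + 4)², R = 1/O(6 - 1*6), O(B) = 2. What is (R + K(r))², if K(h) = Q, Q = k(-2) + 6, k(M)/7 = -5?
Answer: 3249/4 ≈ 812.25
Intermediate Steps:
k(M) = -35 (k(M) = 7*(-5) = -35)
R = ½ (R = 1/2 = ½ ≈ 0.50000)
r = 81 (r = 9² = 81)
Q = -29 (Q = -35 + 6 = -29)
K(h) = -29
(R + K(r))² = (½ - 29)² = (-57/2)² = 3249/4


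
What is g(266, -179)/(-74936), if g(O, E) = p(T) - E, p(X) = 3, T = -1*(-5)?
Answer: -91/37468 ≈ -0.0024287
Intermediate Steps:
T = 5
g(O, E) = 3 - E
g(266, -179)/(-74936) = (3 - 1*(-179))/(-74936) = (3 + 179)*(-1/74936) = 182*(-1/74936) = -91/37468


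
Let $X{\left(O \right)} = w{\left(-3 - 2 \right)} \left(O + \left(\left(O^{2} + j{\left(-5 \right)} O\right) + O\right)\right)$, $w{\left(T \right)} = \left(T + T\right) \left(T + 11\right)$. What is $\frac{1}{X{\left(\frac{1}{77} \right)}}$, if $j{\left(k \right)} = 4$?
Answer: $- \frac{5929}{27780} \approx -0.21343$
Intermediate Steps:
$w{\left(T \right)} = 2 T \left(11 + T\right)$
$X{\left(O \right)} = - 360 O - 60 O^{2}$ ($X{\left(O \right)} = 2 \left(-3 - 2\right) \left(11 - 5\right) \left(O + \left(\left(O^{2} + 4 O\right) + O\right)\right) = 2 \left(-3 - 2\right) \left(11 - 5\right) \left(O + \left(O^{2} + 5 O\right)\right) = 2 \left(-5\right) \left(11 - 5\right) \left(O^{2} + 6 O\right) = 2 \left(-5\right) 6 \left(O^{2} + 6 O\right) = - 60 \left(O^{2} + 6 O\right) = - 360 O - 60 O^{2}$)
$\frac{1}{X{\left(\frac{1}{77} \right)}} = \frac{1}{\left(-60\right) \frac{1}{77} \left(6 + \frac{1}{77}\right)} = \frac{1}{\left(-60\right) \frac{1}{77} \cdot \frac{463}{77}} = \frac{1}{- \frac{27780}{5929}} = - \frac{5929}{27780}$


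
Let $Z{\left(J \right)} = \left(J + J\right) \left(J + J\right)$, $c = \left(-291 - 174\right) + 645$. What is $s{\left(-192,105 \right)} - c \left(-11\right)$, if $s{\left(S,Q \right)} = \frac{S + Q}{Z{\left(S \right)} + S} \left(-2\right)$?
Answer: $\frac{48597149}{24544} \approx 1980.0$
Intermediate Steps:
$c = 180$ ($c = \left(-291 - 174\right) + 645 = -465 + 645 = 180$)
$Z{\left(J \right)} = 4 J^{2}$ ($Z{\left(J \right)} = 2 J 2 J = 4 J^{2}$)
$s{\left(S,Q \right)} = - \frac{2 \left(Q + S\right)}{S + 4 S^{2}}$ ($s{\left(S,Q \right)} = \frac{S + Q}{4 S^{2} + S} \left(-2\right) = \frac{Q + S}{S + 4 S^{2}} \left(-2\right) = - \frac{2 \left(Q + S\right)}{S + 4 S^{2}}$)
$s{\left(-192,105 \right)} - c \left(-11\right) = \frac{2 \left(\left(-1\right) 105 - -192\right)}{\left(-192\right) \left(1 + 4 \left(-192\right)\right)} - 180 \left(-11\right) = 2 \left(- \frac{1}{192}\right) \frac{1}{1 - 768} \left(-105 + 192\right) - -1980 = 2 \left(- \frac{1}{192}\right) \frac{1}{-767} \cdot 87 + 1980 = 2 \left(- \frac{1}{192}\right) \left(- \frac{1}{767}\right) 87 + 1980 = \frac{29}{24544} + 1980 = \frac{48597149}{24544}$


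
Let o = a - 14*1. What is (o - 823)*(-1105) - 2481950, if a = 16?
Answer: -1574745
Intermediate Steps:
o = 2 (o = 16 - 14*1 = 16 - 14 = 2)
(o - 823)*(-1105) - 2481950 = (2 - 823)*(-1105) - 2481950 = -821*(-1105) - 2481950 = 907205 - 2481950 = -1574745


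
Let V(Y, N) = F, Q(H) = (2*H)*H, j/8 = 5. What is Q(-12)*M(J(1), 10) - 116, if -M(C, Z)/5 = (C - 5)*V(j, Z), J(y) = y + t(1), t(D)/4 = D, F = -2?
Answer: -116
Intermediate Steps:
j = 40 (j = 8*5 = 40)
t(D) = 4*D
Q(H) = 2*H²
J(y) = 4 + y (J(y) = y + 4*1 = y + 4 = 4 + y)
V(Y, N) = -2
M(C, Z) = -50 + 10*C (M(C, Z) = -5*(C - 5)*(-2) = -5*(-5 + C)*(-2) = -5*(10 - 2*C) = -50 + 10*C)
Q(-12)*M(J(1), 10) - 116 = (2*(-12)²)*(-50 + 10*(4 + 1)) - 116 = (2*144)*(-50 + 10*5) - 116 = 288*(-50 + 50) - 116 = 288*0 - 116 = 0 - 116 = -116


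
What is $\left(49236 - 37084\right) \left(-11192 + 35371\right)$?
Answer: $293823208$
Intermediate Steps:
$\left(49236 - 37084\right) \left(-11192 + 35371\right) = 12152 \cdot 24179 = 293823208$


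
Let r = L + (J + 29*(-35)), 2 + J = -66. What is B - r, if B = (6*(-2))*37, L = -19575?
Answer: 20214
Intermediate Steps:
J = -68 (J = -2 - 66 = -68)
r = -20658 (r = -19575 + (-68 + 29*(-35)) = -19575 + (-68 - 1015) = -19575 - 1083 = -20658)
B = -444 (B = -12*37 = -444)
B - r = -444 - 1*(-20658) = -444 + 20658 = 20214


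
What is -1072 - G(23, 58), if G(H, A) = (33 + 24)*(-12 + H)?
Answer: -1699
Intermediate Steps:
G(H, A) = -684 + 57*H (G(H, A) = 57*(-12 + H) = -684 + 57*H)
-1072 - G(23, 58) = -1072 - (-684 + 57*23) = -1072 - (-684 + 1311) = -1072 - 1*627 = -1072 - 627 = -1699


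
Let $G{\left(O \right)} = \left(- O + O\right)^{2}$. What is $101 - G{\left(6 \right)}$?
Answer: $101$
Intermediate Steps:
$G{\left(O \right)} = 0$ ($G{\left(O \right)} = 0^{2} = 0$)
$101 - G{\left(6 \right)} = 101 - 0 = 101 + 0 = 101$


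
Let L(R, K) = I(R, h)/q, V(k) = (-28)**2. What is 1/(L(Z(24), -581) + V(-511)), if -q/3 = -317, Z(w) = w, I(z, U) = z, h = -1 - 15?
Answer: 317/248536 ≈ 0.0012755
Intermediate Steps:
h = -16
q = 951 (q = -3*(-317) = 951)
V(k) = 784
L(R, K) = R/951
1/(L(Z(24), -581) + V(-511)) = 1/((1/951)*24 + 784) = 1/(8/317 + 784) = 1/(248536/317) = 317/248536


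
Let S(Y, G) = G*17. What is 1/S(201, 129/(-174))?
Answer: -58/731 ≈ -0.079343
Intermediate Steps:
S(Y, G) = 17*G
1/S(201, 129/(-174)) = 1/(17*(129/(-174))) = 1/(17*(129*(-1/174))) = 1/(17*(-43/58)) = 1/(-731/58) = -58/731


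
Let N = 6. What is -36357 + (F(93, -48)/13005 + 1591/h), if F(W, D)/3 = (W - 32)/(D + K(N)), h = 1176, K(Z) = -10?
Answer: -597205493687/16426760 ≈ -36356.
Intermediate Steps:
F(W, D) = 3*(-32 + W)/(-10 + D) (F(W, D) = 3*((W - 32)/(D - 10)) = 3*((-32 + W)/(-10 + D)) = 3*(-32 + W)/(-10 + D))
-36357 + (F(93, -48)/13005 + 1591/h) = -36357 + ((3*(-32 + 93)/(-10 - 48))/13005 + 1591/1176) = -36357 + ((3*61/(-58))*(1/13005) + 1591*(1/1176)) = -36357 + ((3*(-1/58)*61)*(1/13005) + 1591/1176) = -36357 + (-183/58*1/13005 + 1591/1176) = -36357 + (-61/251430 + 1591/1176) = -36357 + 22219633/16426760 = -597205493687/16426760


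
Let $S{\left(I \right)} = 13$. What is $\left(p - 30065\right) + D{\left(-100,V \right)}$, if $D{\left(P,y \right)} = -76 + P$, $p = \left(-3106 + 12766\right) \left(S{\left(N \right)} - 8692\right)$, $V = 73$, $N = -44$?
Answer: $-83869381$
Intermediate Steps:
$p = -83839140$ ($p = \left(-3106 + 12766\right) \left(13 - 8692\right) = 9660 \left(-8679\right) = -83839140$)
$\left(p - 30065\right) + D{\left(-100,V \right)} = \left(-83839140 - 30065\right) - 176 = -83869205 - 176 = -83869381$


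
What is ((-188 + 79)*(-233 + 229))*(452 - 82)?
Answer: 161320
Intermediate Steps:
((-188 + 79)*(-233 + 229))*(452 - 82) = -109*(-4)*370 = 436*370 = 161320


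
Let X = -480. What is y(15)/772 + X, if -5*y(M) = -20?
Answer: -92639/193 ≈ -479.99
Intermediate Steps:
y(M) = 4 (y(M) = -⅕*(-20) = 4)
y(15)/772 + X = 4/772 - 480 = (1/772)*4 - 480 = 1/193 - 480 = -92639/193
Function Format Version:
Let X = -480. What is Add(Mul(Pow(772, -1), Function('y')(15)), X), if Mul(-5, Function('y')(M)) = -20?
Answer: Rational(-92639, 193) ≈ -479.99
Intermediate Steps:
Function('y')(M) = 4 (Function('y')(M) = Mul(Rational(-1, 5), -20) = 4)
Add(Mul(Pow(772, -1), Function('y')(15)), X) = Add(Mul(Pow(772, -1), 4), -480) = Add(Mul(Rational(1, 772), 4), -480) = Add(Rational(1, 193), -480) = Rational(-92639, 193)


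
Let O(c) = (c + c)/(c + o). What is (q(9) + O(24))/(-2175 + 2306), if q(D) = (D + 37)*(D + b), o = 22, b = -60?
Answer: -53934/3013 ≈ -17.900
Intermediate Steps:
q(D) = (-60 + D)*(37 + D) (q(D) = (D + 37)*(D - 60) = (37 + D)*(-60 + D) = (-60 + D)*(37 + D))
O(c) = 2*c/(22 + c) (O(c) = (c + c)/(c + 22) = (2*c)/(22 + c) = 2*c/(22 + c))
(q(9) + O(24))/(-2175 + 2306) = ((-2220 + 9² - 23*9) + 2*24/(22 + 24))/(-2175 + 2306) = ((-2220 + 81 - 207) + 2*24/46)/131 = (-2346 + 2*24*(1/46))*(1/131) = (-2346 + 24/23)*(1/131) = -53934/23*1/131 = -53934/3013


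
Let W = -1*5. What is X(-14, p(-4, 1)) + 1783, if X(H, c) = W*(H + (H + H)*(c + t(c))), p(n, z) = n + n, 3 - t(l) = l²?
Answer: -7807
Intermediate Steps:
t(l) = 3 - l²
W = -5
p(n, z) = 2*n
X(H, c) = -5*H - 10*H*(3 + c - c²) (X(H, c) = -5*(H + (H + H)*(c + (3 - c²))) = -5*(H + (2*H)*(3 + c - c²)) = -5*(H + 2*H*(3 + c - c²)) = -5*H - 10*H*(3 + c - c²))
X(-14, p(-4, 1)) + 1783 = 5*(-14)*(-7 - 4*(-4) + 2*(2*(-4))²) + 1783 = 5*(-14)*(-7 - 2*(-8) + 2*(-8)²) + 1783 = 5*(-14)*(-7 + 16 + 2*64) + 1783 = 5*(-14)*(-7 + 16 + 128) + 1783 = 5*(-14)*137 + 1783 = -9590 + 1783 = -7807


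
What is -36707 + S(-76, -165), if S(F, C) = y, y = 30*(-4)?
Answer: -36827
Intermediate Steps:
y = -120
S(F, C) = -120
-36707 + S(-76, -165) = -36707 - 120 = -36827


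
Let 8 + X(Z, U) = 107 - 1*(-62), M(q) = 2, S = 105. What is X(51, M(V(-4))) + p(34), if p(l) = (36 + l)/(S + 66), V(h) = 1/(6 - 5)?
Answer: 27601/171 ≈ 161.41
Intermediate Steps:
V(h) = 1 (V(h) = 1/1 = 1)
X(Z, U) = 161 (X(Z, U) = -8 + (107 - 1*(-62)) = -8 + (107 + 62) = -8 + 169 = 161)
p(l) = 4/19 + l/171 (p(l) = (36 + l)/(105 + 66) = (36 + l)/171 = (36 + l)*(1/171) = 4/19 + l/171)
X(51, M(V(-4))) + p(34) = 161 + (4/19 + (1/171)*34) = 161 + (4/19 + 34/171) = 161 + 70/171 = 27601/171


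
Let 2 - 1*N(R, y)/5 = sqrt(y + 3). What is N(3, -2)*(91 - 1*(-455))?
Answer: 2730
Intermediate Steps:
N(R, y) = 10 - 5*sqrt(3 + y) (N(R, y) = 10 - 5*sqrt(y + 3) = 10 - 5*sqrt(3 + y))
N(3, -2)*(91 - 1*(-455)) = (10 - 5*sqrt(3 - 2))*(91 - 1*(-455)) = (10 - 5*sqrt(1))*(91 + 455) = (10 - 5*1)*546 = (10 - 5)*546 = 5*546 = 2730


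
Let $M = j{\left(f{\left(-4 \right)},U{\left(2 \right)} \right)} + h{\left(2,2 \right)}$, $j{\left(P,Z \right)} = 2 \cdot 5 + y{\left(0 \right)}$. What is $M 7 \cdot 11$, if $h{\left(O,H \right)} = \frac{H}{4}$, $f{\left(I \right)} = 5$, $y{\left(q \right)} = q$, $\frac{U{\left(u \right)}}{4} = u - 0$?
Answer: $\frac{1617}{2} \approx 808.5$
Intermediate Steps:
$U{\left(u \right)} = 4 u$ ($U{\left(u \right)} = 4 \left(u - 0\right) = 4 \left(u + 0\right) = 4 u$)
$j{\left(P,Z \right)} = 10$ ($j{\left(P,Z \right)} = 2 \cdot 5 + 0 = 10 + 0 = 10$)
$h{\left(O,H \right)} = \frac{H}{4}$ ($h{\left(O,H \right)} = H \frac{1}{4} = \frac{H}{4}$)
$M = \frac{21}{2}$ ($M = 10 + \frac{1}{4} \cdot 2 = 10 + \frac{1}{2} = \frac{21}{2} \approx 10.5$)
$M 7 \cdot 11 = \frac{21}{2} \cdot 7 \cdot 11 = \frac{147}{2} \cdot 11 = \frac{1617}{2}$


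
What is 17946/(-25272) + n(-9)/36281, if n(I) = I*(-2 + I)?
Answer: -36033161/50938524 ≈ -0.70739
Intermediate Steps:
17946/(-25272) + n(-9)/36281 = 17946/(-25272) - 9*(-2 - 9)/36281 = 17946*(-1/25272) - 9*(-11)*(1/36281) = -997/1404 + 99*(1/36281) = -997/1404 + 99/36281 = -36033161/50938524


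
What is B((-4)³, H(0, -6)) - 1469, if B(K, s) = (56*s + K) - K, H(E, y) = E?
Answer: -1469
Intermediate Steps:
B(K, s) = 56*s (B(K, s) = (K + 56*s) - K = 56*s)
B((-4)³, H(0, -6)) - 1469 = 56*0 - 1469 = 0 - 1469 = -1469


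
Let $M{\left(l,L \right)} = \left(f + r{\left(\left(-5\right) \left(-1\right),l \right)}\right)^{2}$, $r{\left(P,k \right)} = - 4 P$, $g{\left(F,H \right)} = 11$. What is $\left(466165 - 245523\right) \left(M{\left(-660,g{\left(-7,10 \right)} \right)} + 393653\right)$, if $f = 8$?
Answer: $86888157674$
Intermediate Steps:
$M{\left(l,L \right)} = 144$ ($M{\left(l,L \right)} = \left(8 - 4 \left(\left(-5\right) \left(-1\right)\right)\right)^{2} = \left(8 - 20\right)^{2} = \left(-12\right)^{2} = 144$)
$\left(466165 - 245523\right) \left(M{\left(-660,g{\left(-7,10 \right)} \right)} + 393653\right) = \left(466165 - 245523\right) \left(144 + 393653\right) = 220642 \cdot 393797 = 86888157674$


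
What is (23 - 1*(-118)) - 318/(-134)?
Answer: 9606/67 ≈ 143.37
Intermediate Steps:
(23 - 1*(-118)) - 318/(-134) = (23 + 118) - 1/134*(-318) = 141 + 159/67 = 9606/67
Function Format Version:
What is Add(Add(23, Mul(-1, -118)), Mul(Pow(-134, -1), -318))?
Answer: Rational(9606, 67) ≈ 143.37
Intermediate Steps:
Add(Add(23, Mul(-1, -118)), Mul(Pow(-134, -1), -318)) = Add(Add(23, 118), Mul(Rational(-1, 134), -318)) = Add(141, Rational(159, 67)) = Rational(9606, 67)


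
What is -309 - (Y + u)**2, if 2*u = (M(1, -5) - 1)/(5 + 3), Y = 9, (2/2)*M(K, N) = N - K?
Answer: -97873/256 ≈ -382.32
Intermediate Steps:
M(K, N) = N - K
u = -7/16 (u = (((-5 - 1*1) - 1)/(5 + 3))/2 = (((-5 - 1) - 1)/8)/2 = ((-6 - 1)*(1/8))/2 = (-7*1/8)/2 = (1/2)*(-7/8) = -7/16 ≈ -0.43750)
-309 - (Y + u)**2 = -309 - (9 - 7/16)**2 = -309 - (137/16)**2 = -309 - 1*18769/256 = -309 - 18769/256 = -97873/256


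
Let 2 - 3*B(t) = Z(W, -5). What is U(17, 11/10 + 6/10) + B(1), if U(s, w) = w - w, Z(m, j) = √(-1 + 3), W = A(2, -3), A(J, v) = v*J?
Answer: ⅔ - √2/3 ≈ 0.19526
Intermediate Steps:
A(J, v) = J*v
W = -6 (W = 2*(-3) = -6)
Z(m, j) = √2
B(t) = ⅔ - √2/3
U(s, w) = 0
U(17, 11/10 + 6/10) + B(1) = 0 + (⅔ - √2/3) = ⅔ - √2/3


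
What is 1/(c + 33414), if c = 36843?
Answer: 1/70257 ≈ 1.4233e-5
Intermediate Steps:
1/(c + 33414) = 1/(36843 + 33414) = 1/70257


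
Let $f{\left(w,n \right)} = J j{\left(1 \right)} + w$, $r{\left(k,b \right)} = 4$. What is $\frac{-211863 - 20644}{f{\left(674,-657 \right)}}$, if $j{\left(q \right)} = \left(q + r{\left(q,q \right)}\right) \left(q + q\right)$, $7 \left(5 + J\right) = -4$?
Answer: $- \frac{1627549}{4328} \approx -376.05$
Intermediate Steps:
$J = - \frac{39}{7}$ ($J = -5 + \frac{1}{7} \left(-4\right) = -5 - \frac{4}{7} = - \frac{39}{7} \approx -5.5714$)
$j{\left(q \right)} = 2 q \left(4 + q\right)$ ($j{\left(q \right)} = \left(q + 4\right) \left(q + q\right) = \left(4 + q\right) 2 q = 2 q \left(4 + q\right)$)
$f{\left(w,n \right)} = - \frac{390}{7} + w$ ($f{\left(w,n \right)} = - \frac{39 \cdot 2 \cdot 1 \left(4 + 1\right)}{7} + w = - \frac{39 \cdot 2 \cdot 1 \cdot 5}{7} + w = \left(- \frac{39}{7}\right) 10 + w = - \frac{390}{7} + w$)
$\frac{-211863 - 20644}{f{\left(674,-657 \right)}} = \frac{-211863 - 20644}{- \frac{390}{7} + 674} = \frac{-211863 - 20644}{\frac{4328}{7}} = \left(-232507\right) \frac{7}{4328} = - \frac{1627549}{4328}$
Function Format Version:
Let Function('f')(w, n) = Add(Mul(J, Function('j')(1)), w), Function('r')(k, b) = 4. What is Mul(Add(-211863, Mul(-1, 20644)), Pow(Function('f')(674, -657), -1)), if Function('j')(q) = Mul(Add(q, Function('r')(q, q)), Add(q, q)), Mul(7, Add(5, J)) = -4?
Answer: Rational(-1627549, 4328) ≈ -376.05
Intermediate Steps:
J = Rational(-39, 7) (J = Add(-5, Mul(Rational(1, 7), -4)) = Add(-5, Rational(-4, 7)) = Rational(-39, 7) ≈ -5.5714)
Function('j')(q) = Mul(2, q, Add(4, q)) (Function('j')(q) = Mul(Add(q, 4), Add(q, q)) = Mul(Add(4, q), Mul(2, q)) = Mul(2, q, Add(4, q)))
Function('f')(w, n) = Add(Rational(-390, 7), w) (Function('f')(w, n) = Add(Mul(Rational(-39, 7), Mul(2, 1, Add(4, 1))), w) = Add(Mul(Rational(-39, 7), Mul(2, 1, 5)), w) = Add(Mul(Rational(-39, 7), 10), w) = Add(Rational(-390, 7), w))
Mul(Add(-211863, Mul(-1, 20644)), Pow(Function('f')(674, -657), -1)) = Mul(Add(-211863, Mul(-1, 20644)), Pow(Add(Rational(-390, 7), 674), -1)) = Mul(Add(-211863, -20644), Pow(Rational(4328, 7), -1)) = Mul(-232507, Rational(7, 4328)) = Rational(-1627549, 4328)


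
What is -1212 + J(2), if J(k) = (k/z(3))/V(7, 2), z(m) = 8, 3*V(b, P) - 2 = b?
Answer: -14543/12 ≈ -1211.9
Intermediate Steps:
V(b, P) = ⅔ + b/3
J(k) = k/24 (J(k) = (k/8)/(⅔ + (⅓)*7) = (k*(⅛))/(⅔ + 7/3) = (k/8)/3 = (k/8)*(⅓) = k/24)
-1212 + J(2) = -1212 + (1/24)*2 = -1212 + 1/12 = -14543/12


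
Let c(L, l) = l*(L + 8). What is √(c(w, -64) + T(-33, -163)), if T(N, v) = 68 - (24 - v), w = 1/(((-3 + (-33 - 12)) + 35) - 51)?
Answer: 3*I*√70 ≈ 25.1*I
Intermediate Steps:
w = -1/64 (w = 1/(((-3 - 45) + 35) - 51) = 1/((-48 + 35) - 51) = 1/(-13 - 51) = 1/(-64) = -1/64 ≈ -0.015625)
T(N, v) = 44 + v (T(N, v) = 68 + (-24 + v) = 44 + v)
c(L, l) = l*(8 + L)
√(c(w, -64) + T(-33, -163)) = √(-64*(8 - 1/64) + (44 - 163)) = √(-64*511/64 - 119) = √(-511 - 119) = √(-630) = 3*I*√70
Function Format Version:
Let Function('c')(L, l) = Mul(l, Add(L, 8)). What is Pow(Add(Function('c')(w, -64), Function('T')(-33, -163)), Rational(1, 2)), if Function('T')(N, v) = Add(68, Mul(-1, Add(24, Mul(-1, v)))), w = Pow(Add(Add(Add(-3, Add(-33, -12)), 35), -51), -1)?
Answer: Mul(3, I, Pow(70, Rational(1, 2))) ≈ Mul(25.100, I)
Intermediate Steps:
w = Rational(-1, 64) (w = Pow(Add(Add(Add(-3, -45), 35), -51), -1) = Pow(Add(Add(-48, 35), -51), -1) = Pow(Add(-13, -51), -1) = Pow(-64, -1) = Rational(-1, 64) ≈ -0.015625)
Function('T')(N, v) = Add(44, v) (Function('T')(N, v) = Add(68, Add(-24, v)) = Add(44, v))
Function('c')(L, l) = Mul(l, Add(8, L))
Pow(Add(Function('c')(w, -64), Function('T')(-33, -163)), Rational(1, 2)) = Pow(Add(Mul(-64, Add(8, Rational(-1, 64))), Add(44, -163)), Rational(1, 2)) = Pow(Add(Mul(-64, Rational(511, 64)), -119), Rational(1, 2)) = Pow(Add(-511, -119), Rational(1, 2)) = Pow(-630, Rational(1, 2)) = Mul(3, I, Pow(70, Rational(1, 2)))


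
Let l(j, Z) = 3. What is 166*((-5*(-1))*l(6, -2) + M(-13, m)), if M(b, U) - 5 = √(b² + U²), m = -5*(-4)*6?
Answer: 3320 + 166*√14569 ≈ 23357.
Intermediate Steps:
m = 120 (m = 20*6 = 120)
M(b, U) = 5 + √(U² + b²) (M(b, U) = 5 + √(b² + U²) = 5 + √(U² + b²))
166*((-5*(-1))*l(6, -2) + M(-13, m)) = 166*(-5*(-1)*3 + (5 + √(120² + (-13)²))) = 166*(5*3 + (5 + √(14400 + 169))) = 166*(15 + (5 + √14569)) = 166*(20 + √14569) = 3320 + 166*√14569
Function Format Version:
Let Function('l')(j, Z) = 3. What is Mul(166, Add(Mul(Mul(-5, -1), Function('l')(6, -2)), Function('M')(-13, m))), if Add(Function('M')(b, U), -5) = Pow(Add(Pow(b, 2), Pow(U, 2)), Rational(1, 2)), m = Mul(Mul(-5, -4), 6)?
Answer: Add(3320, Mul(166, Pow(14569, Rational(1, 2)))) ≈ 23357.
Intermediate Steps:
m = 120 (m = Mul(20, 6) = 120)
Function('M')(b, U) = Add(5, Pow(Add(Pow(U, 2), Pow(b, 2)), Rational(1, 2))) (Function('M')(b, U) = Add(5, Pow(Add(Pow(b, 2), Pow(U, 2)), Rational(1, 2))) = Add(5, Pow(Add(Pow(U, 2), Pow(b, 2)), Rational(1, 2))))
Mul(166, Add(Mul(Mul(-5, -1), Function('l')(6, -2)), Function('M')(-13, m))) = Mul(166, Add(Mul(Mul(-5, -1), 3), Add(5, Pow(Add(Pow(120, 2), Pow(-13, 2)), Rational(1, 2))))) = Mul(166, Add(Mul(5, 3), Add(5, Pow(Add(14400, 169), Rational(1, 2))))) = Mul(166, Add(15, Add(5, Pow(14569, Rational(1, 2))))) = Mul(166, Add(20, Pow(14569, Rational(1, 2)))) = Add(3320, Mul(166, Pow(14569, Rational(1, 2))))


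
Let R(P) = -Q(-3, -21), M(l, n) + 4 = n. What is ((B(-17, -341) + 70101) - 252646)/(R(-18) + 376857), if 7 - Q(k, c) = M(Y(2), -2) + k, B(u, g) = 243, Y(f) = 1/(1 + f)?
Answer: -182302/376841 ≈ -0.48376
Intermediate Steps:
M(l, n) = -4 + n
Q(k, c) = 13 - k (Q(k, c) = 7 - ((-4 - 2) + k) = 7 - (-6 + k) = 7 + (6 - k) = 13 - k)
R(P) = -16 (R(P) = -(13 - 1*(-3)) = -(13 + 3) = -1*16 = -16)
((B(-17, -341) + 70101) - 252646)/(R(-18) + 376857) = ((243 + 70101) - 252646)/(-16 + 376857) = (70344 - 252646)/376841 = -182302*1/376841 = -182302/376841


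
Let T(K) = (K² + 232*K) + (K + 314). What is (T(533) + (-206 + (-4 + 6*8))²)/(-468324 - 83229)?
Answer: -434836/551553 ≈ -0.78838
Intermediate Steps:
T(K) = 314 + K² + 233*K (T(K) = (K² + 232*K) + (314 + K) = 314 + K² + 233*K)
(T(533) + (-206 + (-4 + 6*8))²)/(-468324 - 83229) = ((314 + 533² + 233*533) + (-206 + (-4 + 6*8))²)/(-468324 - 83229) = ((314 + 284089 + 124189) + (-206 + (-4 + 48))²)/(-551553) = (408592 + (-206 + 44)²)*(-1/551553) = (408592 + (-162)²)*(-1/551553) = (408592 + 26244)*(-1/551553) = 434836*(-1/551553) = -434836/551553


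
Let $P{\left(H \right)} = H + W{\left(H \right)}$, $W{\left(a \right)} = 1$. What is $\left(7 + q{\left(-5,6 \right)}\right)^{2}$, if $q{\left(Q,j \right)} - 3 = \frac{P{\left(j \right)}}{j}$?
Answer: $\frac{4489}{36} \approx 124.69$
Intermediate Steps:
$P{\left(H \right)} = 1 + H$ ($P{\left(H \right)} = H + 1 = 1 + H$)
$q{\left(Q,j \right)} = 3 + \frac{1 + j}{j}$
$\left(7 + q{\left(-5,6 \right)}\right)^{2} = \left(7 + \left(4 + \frac{1}{6}\right)\right)^{2} = \left(7 + \frac{25}{6}\right)^{2} = \left(\frac{67}{6}\right)^{2} = \frac{4489}{36}$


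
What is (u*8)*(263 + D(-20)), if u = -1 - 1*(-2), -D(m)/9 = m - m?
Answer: 2104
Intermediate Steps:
D(m) = 0 (D(m) = -9*(m - m) = -9*0 = 0)
u = 1 (u = -1 + 2 = 1)
(u*8)*(263 + D(-20)) = (1*8)*(263 + 0) = 8*263 = 2104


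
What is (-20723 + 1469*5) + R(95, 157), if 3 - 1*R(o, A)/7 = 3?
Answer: -13378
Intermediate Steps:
R(o, A) = 0 (R(o, A) = 21 - 7*3 = 21 - 21 = 0)
(-20723 + 1469*5) + R(95, 157) = (-20723 + 1469*5) + 0 = (-20723 + 7345) + 0 = -13378 + 0 = -13378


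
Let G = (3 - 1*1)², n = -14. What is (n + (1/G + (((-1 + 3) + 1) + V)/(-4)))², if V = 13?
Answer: 5041/16 ≈ 315.06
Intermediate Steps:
G = 4 (G = (3 - 1)² = 2² = 4)
(n + (1/G + (((-1 + 3) + 1) + V)/(-4)))² = (-14 + (1/4 + (((-1 + 3) + 1) + 13)/(-4)))² = (-14 + (1*(¼) + ((2 + 1) + 13)*(-¼)))² = (-14 + (¼ + (3 + 13)*(-¼)))² = (-14 + (¼ + 16*(-¼)))² = (-14 + (¼ - 4))² = (-14 - 15/4)² = (-71/4)² = 5041/16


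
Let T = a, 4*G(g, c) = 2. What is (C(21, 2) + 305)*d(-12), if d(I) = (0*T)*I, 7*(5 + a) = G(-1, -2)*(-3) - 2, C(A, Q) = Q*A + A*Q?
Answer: 0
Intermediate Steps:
C(A, Q) = 2*A*Q (C(A, Q) = A*Q + A*Q = 2*A*Q)
G(g, c) = 1/2 (G(g, c) = (1/4)*2 = 1/2)
a = -11/2 (a = -5 + ((1/2)*(-3) - 2)/7 = -5 + (-3/2 - 2)/7 = -5 + (1/7)*(-7/2) = -5 - 1/2 = -11/2 ≈ -5.5000)
T = -11/2 ≈ -5.5000
d(I) = 0 (d(I) = (0*(-11/2))*I = 0*I = 0)
(C(21, 2) + 305)*d(-12) = (2*21*2 + 305)*0 = (84 + 305)*0 = 389*0 = 0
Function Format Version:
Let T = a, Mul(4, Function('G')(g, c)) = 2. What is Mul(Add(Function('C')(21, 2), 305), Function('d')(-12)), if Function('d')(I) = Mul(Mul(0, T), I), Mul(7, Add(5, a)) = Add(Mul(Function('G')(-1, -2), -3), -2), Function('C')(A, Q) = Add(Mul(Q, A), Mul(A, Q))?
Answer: 0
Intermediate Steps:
Function('C')(A, Q) = Mul(2, A, Q) (Function('C')(A, Q) = Add(Mul(A, Q), Mul(A, Q)) = Mul(2, A, Q))
Function('G')(g, c) = Rational(1, 2) (Function('G')(g, c) = Mul(Rational(1, 4), 2) = Rational(1, 2))
a = Rational(-11, 2) (a = Add(-5, Mul(Rational(1, 7), Add(Mul(Rational(1, 2), -3), -2))) = Add(-5, Mul(Rational(1, 7), Add(Rational(-3, 2), -2))) = Add(-5, Mul(Rational(1, 7), Rational(-7, 2))) = Add(-5, Rational(-1, 2)) = Rational(-11, 2) ≈ -5.5000)
T = Rational(-11, 2) ≈ -5.5000
Function('d')(I) = 0 (Function('d')(I) = Mul(Mul(0, Rational(-11, 2)), I) = Mul(0, I) = 0)
Mul(Add(Function('C')(21, 2), 305), Function('d')(-12)) = Mul(Add(Mul(2, 21, 2), 305), 0) = Mul(Add(84, 305), 0) = Mul(389, 0) = 0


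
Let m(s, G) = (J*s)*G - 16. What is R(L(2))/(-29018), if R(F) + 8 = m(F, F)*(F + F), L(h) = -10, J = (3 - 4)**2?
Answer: 844/14509 ≈ 0.058171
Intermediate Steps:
J = 1 (J = (-1)**2 = 1)
m(s, G) = -16 + G*s (m(s, G) = (1*s)*G - 16 = s*G - 16 = G*s - 16 = -16 + G*s)
R(F) = -8 + 2*F*(-16 + F**2) (R(F) = -8 + (-16 + F*F)*(F + F) = -8 + (-16 + F**2)*(2*F) = -8 + 2*F*(-16 + F**2))
R(L(2))/(-29018) = (-8 + 2*(-10)*(-16 + (-10)**2))/(-29018) = (-8 + 2*(-10)*(-16 + 100))*(-1/29018) = (-8 + 2*(-10)*84)*(-1/29018) = (-8 - 1680)*(-1/29018) = -1688*(-1/29018) = 844/14509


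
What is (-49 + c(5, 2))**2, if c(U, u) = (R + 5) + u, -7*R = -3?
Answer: 84681/49 ≈ 1728.2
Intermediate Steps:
R = 3/7 (R = -1/7*(-3) = 3/7 ≈ 0.42857)
c(U, u) = 38/7 + u (c(U, u) = (3/7 + 5) + u = 38/7 + u)
(-49 + c(5, 2))**2 = (-49 + (38/7 + 2))**2 = (-49 + 52/7)**2 = (-291/7)**2 = 84681/49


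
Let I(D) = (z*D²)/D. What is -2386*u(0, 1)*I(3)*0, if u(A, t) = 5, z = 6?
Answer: 0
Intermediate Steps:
I(D) = 6*D (I(D) = (6*D²)/D = 6*D)
-2386*u(0, 1)*I(3)*0 = -2386*5*(6*3)*0 = -2386*5*18*0 = -214740*0 = -2386*0 = 0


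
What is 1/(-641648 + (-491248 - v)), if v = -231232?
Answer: -1/901664 ≈ -1.1091e-6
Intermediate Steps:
1/(-641648 + (-491248 - v)) = 1/(-641648 + (-491248 - 1*(-231232))) = 1/(-641648 + (-491248 + 231232)) = 1/(-641648 - 260016) = 1/(-901664) = -1/901664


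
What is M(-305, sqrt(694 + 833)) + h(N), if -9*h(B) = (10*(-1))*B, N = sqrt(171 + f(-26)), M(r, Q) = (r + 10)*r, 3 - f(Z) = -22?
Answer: 809915/9 ≈ 89991.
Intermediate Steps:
f(Z) = 25 (f(Z) = 3 - 1*(-22) = 3 + 22 = 25)
M(r, Q) = r*(10 + r) (M(r, Q) = (10 + r)*r = r*(10 + r))
N = 14 (N = sqrt(171 + 25) = sqrt(196) = 14)
h(B) = 10*B/9 (h(B) = -10*(-1)*B/9 = -(-10)*B/9 = 10*B/9)
M(-305, sqrt(694 + 833)) + h(N) = -305*(10 - 305) + (10/9)*14 = -305*(-295) + 140/9 = 89975 + 140/9 = 809915/9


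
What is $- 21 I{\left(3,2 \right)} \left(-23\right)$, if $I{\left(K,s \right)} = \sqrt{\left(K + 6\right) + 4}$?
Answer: $483 \sqrt{13} \approx 1741.5$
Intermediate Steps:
$I{\left(K,s \right)} = \sqrt{10 + K}$ ($I{\left(K,s \right)} = \sqrt{\left(6 + K\right) + 4} = \sqrt{10 + K}$)
$- 21 I{\left(3,2 \right)} \left(-23\right) = - 21 \sqrt{10 + 3} \left(-23\right) = - 21 \sqrt{13} \left(-23\right) = 483 \sqrt{13}$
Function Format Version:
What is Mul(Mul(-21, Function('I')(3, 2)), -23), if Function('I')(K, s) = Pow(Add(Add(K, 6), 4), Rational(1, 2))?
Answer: Mul(483, Pow(13, Rational(1, 2))) ≈ 1741.5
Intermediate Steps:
Function('I')(K, s) = Pow(Add(10, K), Rational(1, 2)) (Function('I')(K, s) = Pow(Add(Add(6, K), 4), Rational(1, 2)) = Pow(Add(10, K), Rational(1, 2)))
Mul(Mul(-21, Function('I')(3, 2)), -23) = Mul(Mul(-21, Pow(Add(10, 3), Rational(1, 2))), -23) = Mul(Mul(-21, Pow(13, Rational(1, 2))), -23) = Mul(483, Pow(13, Rational(1, 2)))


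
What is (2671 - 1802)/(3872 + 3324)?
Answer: 869/7196 ≈ 0.12076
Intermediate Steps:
(2671 - 1802)/(3872 + 3324) = 869/7196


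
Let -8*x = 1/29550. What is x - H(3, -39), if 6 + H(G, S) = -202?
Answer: 49171199/236400 ≈ 208.00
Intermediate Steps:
H(G, S) = -208 (H(G, S) = -6 - 202 = -208)
x = -1/236400 (x = -⅛/29550 = -⅛*1/29550 = -1/236400 ≈ -4.2301e-6)
x - H(3, -39) = -1/236400 - 1*(-208) = -1/236400 + 208 = 49171199/236400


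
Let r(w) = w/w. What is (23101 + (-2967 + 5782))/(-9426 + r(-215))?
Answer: -25916/9425 ≈ -2.7497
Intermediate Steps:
r(w) = 1
(23101 + (-2967 + 5782))/(-9426 + r(-215)) = (23101 + (-2967 + 5782))/(-9426 + 1) = (23101 + 2815)/(-9425) = 25916*(-1/9425) = -25916/9425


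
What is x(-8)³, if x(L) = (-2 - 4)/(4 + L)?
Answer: 27/8 ≈ 3.3750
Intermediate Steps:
x(L) = -6/(4 + L)
x(-8)³ = (-6/(4 - 8))³ = (-6/(-4))³ = (-6*(-¼))³ = (3/2)³ = 27/8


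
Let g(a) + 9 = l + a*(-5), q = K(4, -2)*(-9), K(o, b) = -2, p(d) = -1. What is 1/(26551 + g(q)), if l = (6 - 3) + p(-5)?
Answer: 1/26454 ≈ 3.7801e-5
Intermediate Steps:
l = 2 (l = (6 - 3) - 1 = 3 - 1 = 2)
q = 18 (q = -2*(-9) = 18)
g(a) = -7 - 5*a (g(a) = -9 + (2 + a*(-5)) = -9 + (2 - 5*a) = -7 - 5*a)
1/(26551 + g(q)) = 1/(26551 + (-7 - 5*18)) = 1/(26551 + (-7 - 90)) = 1/(26551 - 97) = 1/26454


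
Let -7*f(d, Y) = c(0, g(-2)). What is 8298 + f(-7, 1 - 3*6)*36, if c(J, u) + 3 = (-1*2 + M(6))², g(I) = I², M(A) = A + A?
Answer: 54594/7 ≈ 7799.1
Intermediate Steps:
M(A) = 2*A
c(J, u) = 97 (c(J, u) = -3 + (-1*2 + 2*6)² = -3 + (-2 + 12)² = -3 + 10² = -3 + 100 = 97)
f(d, Y) = -97/7 (f(d, Y) = -⅐*97 = -97/7)
8298 + f(-7, 1 - 3*6)*36 = 8298 - 97/7*36 = 8298 - 3492/7 = 54594/7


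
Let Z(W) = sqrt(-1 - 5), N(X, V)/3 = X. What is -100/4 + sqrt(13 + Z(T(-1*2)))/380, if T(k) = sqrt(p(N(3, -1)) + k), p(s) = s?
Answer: -25 + sqrt(13 + I*sqrt(6))/380 ≈ -24.99 + 0.00089*I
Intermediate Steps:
N(X, V) = 3*X
T(k) = sqrt(9 + k) (T(k) = sqrt(3*3 + k) = sqrt(9 + k))
Z(W) = I*sqrt(6) (Z(W) = sqrt(-6) = I*sqrt(6))
-100/4 + sqrt(13 + Z(T(-1*2)))/380 = -100/4 + sqrt(13 + I*sqrt(6))/380 = -100*1/4 + sqrt(13 + I*sqrt(6))*(1/380) = -25 + sqrt(13 + I*sqrt(6))/380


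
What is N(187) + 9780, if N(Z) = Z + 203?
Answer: 10170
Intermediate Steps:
N(Z) = 203 + Z
N(187) + 9780 = (203 + 187) + 9780 = 390 + 9780 = 10170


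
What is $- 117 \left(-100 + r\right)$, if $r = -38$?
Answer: $16146$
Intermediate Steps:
$- 117 \left(-100 + r\right) = - 117 \left(-100 - 38\right) = \left(-117\right) \left(-138\right) = 16146$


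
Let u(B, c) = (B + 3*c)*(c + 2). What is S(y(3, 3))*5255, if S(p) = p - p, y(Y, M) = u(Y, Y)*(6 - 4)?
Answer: 0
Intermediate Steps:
u(B, c) = (2 + c)*(B + 3*c) (u(B, c) = (B + 3*c)*(2 + c) = (2 + c)*(B + 3*c))
y(Y, M) = 8*Y**2 + 16*Y (y(Y, M) = (2*Y + 3*Y**2 + 6*Y + Y*Y)*(6 - 4) = (2*Y + 3*Y**2 + 6*Y + Y**2)*2 = (4*Y**2 + 8*Y)*2 = 8*Y**2 + 16*Y)
S(p) = 0
S(y(3, 3))*5255 = 0*5255 = 0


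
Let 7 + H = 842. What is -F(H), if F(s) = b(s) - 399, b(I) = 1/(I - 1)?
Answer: 332765/834 ≈ 399.00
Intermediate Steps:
H = 835 (H = -7 + 842 = 835)
b(I) = 1/(-1 + I)
F(s) = -399 + 1/(-1 + s) (F(s) = 1/(-1 + s) - 399 = -399 + 1/(-1 + s))
-F(H) = -(400 - 399*835)/(-1 + 835) = -(400 - 333165)/834 = -(-332765)/834 = -1*(-332765/834) = 332765/834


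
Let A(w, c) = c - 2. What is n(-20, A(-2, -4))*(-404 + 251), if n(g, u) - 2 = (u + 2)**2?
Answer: -2754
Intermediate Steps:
A(w, c) = -2 + c
n(g, u) = 2 + (2 + u)**2 (n(g, u) = 2 + (u + 2)**2 = 2 + (2 + u)**2)
n(-20, A(-2, -4))*(-404 + 251) = (2 + (2 + (-2 - 4))**2)*(-404 + 251) = (2 + (2 - 6)**2)*(-153) = (2 + (-4)**2)*(-153) = (2 + 16)*(-153) = 18*(-153) = -2754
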